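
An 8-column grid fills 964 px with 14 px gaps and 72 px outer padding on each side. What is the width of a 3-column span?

Take off 144 px of margins, leaving 820 px.
820 − 7·14 = 722; ÷8 gives c = 90.25 px.
Span of 3: 3·90.25 + 2·14 = 270.75 + 28 = 298.75 px.

298.75 px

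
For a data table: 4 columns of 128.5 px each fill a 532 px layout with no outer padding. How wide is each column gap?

4 columns take 4·128.5 = 514 px; remaining 18 splits into 3 column gaps.
g = 18 / 3 = 6 px.

6 px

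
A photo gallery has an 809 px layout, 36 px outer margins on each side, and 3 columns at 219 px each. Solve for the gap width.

Subtract both margins: 809 − 2·36 = 737 px.
3 columns take 3·219 = 657 px; remaining 80 splits into 2 gaps.
g = 80 / 2 = 40 px.

40 px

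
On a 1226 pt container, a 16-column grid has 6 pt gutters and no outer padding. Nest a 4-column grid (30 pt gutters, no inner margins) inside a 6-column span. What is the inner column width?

1226 − 15·6 = 1136; ÷16 gives c = 71 pt.
Span of 6: 6·71 + 5·6 = 426 + 30 = 456 pt.
4 columns + 3 gutters: 4d + 3·30 = 456.
4d = 456 − 90 = 366, so d = 91.5 pt.

91.5 pt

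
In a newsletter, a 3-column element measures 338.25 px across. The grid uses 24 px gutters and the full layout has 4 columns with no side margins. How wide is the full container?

338.25 − 2·24 = 290.25; ÷3 gives c = 96.75 px.
Summing: 387 + 72 = 459 px.

459 px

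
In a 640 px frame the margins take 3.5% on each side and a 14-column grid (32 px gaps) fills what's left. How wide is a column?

12.8 px

Margins: 3.5% × 640 = 22.4 px each, so content = 640 − 44.8 = 595.2 px.
Subtracting 13 gaps of 32 leaves 179.2 for 14 columns, so c = 12.8 px.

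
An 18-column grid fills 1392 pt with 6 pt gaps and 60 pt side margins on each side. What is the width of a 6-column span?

420 pt

Inside the margins: 1392 − 120 = 1272 pt.
1272 − 17·6 = 1170; ÷18 gives c = 65 pt.
Span of 6: 6·65 + 5·6 = 390 + 30 = 420 pt.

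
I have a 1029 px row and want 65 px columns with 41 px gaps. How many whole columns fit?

Each extra column adds 65 + 41 = 106 px.
(1029 + 41) / 106 = 10.09, so 10 columns fit.

10 columns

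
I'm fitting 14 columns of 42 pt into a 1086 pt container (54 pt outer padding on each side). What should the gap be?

Content width = 1086 − 2·54 = 978 pt.
14 columns take 14·42 = 588 pt; remaining 390 splits into 13 gaps.
g = 390 / 13 = 30 pt.

30 pt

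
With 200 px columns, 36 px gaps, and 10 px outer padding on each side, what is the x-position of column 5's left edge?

Before column 5: the margin + 4 columns + 4 gaps.
Offset = 10 + 4·(200 + 36) = 10 + 944 = 954 px.

954 px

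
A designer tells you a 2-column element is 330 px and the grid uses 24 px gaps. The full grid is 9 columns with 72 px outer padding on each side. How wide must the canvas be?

2c + 1·24 = 330 → 2c = 306 → c = 153 px.
Canvas = 2·72 + 9·153 + 8·24 = 144 + 1377 + 192 = 1713 px.

1713 px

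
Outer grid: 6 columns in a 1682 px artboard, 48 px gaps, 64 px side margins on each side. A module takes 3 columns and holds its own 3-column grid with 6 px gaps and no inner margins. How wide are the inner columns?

Take off 128 px of margins, leaving 1554 px.
6 columns + 5 gaps: 6c + 5·48 = 1554.
6c = 1554 − 240 = 1314, so c = 219 px.
3-column span = 3·219 + 2·48 = 753 px.
3 columns + 2 gaps: 3d + 2·6 = 753.
3d = 753 − 12 = 741, so d = 247 px.

247 px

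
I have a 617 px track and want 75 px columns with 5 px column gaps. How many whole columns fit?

Each extra column adds 75 + 5 = 80 px.
(617 + 5) / 80 = 7.78, so 7 columns fit.

7 columns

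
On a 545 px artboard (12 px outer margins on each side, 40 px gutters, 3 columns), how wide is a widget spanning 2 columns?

334 px

Inside the margins: 545 − 24 = 521 px.
Subtracting 2 gutters of 40 leaves 441 for 3 columns, so c = 147 px.
2 columns plus 1 gutter: 294 + 40 = 334 px.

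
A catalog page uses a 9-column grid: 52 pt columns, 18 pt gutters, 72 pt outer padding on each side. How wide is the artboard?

756 pt

Adding margins, columns and gutters: 144 + 468 + 144 = 756 pt.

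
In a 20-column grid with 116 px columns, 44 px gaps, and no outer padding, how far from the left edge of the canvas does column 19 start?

No margin, so column 19 starts at 18·(column + gutter) = 18·160 = 2880 px.

2880 px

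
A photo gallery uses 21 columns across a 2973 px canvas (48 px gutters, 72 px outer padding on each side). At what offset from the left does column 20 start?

Take off 144 px of margins, leaving 2829 px.
21 columns + 20 gutters: 21c + 20·48 = 2829.
21c = 2829 − 960 = 1869, so c = 89 px.
Each column+gutter stride is 137 px; 19 of them past the 72 px margin is 72 + 2603 = 2675 px.

2675 px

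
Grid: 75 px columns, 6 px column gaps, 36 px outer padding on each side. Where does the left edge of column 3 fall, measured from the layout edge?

198 px

Each column+gutter stride is 81 px; 2 of them past the 36 px margin is 36 + 162 = 198 px.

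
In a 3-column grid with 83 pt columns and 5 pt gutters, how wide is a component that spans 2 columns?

171 pt

2 columns plus 1 gutter: 166 + 5 = 171 pt.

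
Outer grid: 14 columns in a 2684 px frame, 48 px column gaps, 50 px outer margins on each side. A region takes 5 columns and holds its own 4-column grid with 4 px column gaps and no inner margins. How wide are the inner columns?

Outer content = 2684 − 2·50 = 2584 px.
2584 − 13·48 = 1960; ÷14 gives c = 140 px.
Span of 5: 5·140 + 4·48 = 700 + 192 = 892 px.
4d + 3·4 = 892 → 4d = 880 → d = 220 px.

220 px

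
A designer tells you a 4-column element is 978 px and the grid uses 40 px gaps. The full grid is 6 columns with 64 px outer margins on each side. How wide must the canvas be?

1615 px

Subtracting 3 gaps of 40 leaves 858 for 4 columns, so c = 214.5 px.
Adding margins, columns and gutters: 128 + 1287 + 200 = 1615 px.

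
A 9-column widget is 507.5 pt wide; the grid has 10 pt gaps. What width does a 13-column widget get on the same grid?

9 columns + 8 gaps: 9c + 8·10 = 507.5.
9c = 507.5 − 80 = 427.5, so c = 47.5 pt.
13 columns plus 12 gaps: 617.5 + 120 = 737.5 pt.

737.5 pt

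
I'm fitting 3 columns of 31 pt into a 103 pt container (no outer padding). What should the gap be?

5 pt

3·31 + 2g = 103 → 2g = 10 → g = 5 pt.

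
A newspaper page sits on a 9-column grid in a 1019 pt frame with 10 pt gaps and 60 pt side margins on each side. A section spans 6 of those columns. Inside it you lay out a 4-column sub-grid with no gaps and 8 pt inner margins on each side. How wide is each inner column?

Subtract both margins: 1019 − 2·60 = 899 pt.
Subtracting 8 gaps of 10 leaves 819 for 9 columns, so c = 91 pt.
6-column span = 6·91 + 5·10 = 596 pt.
Inner content = 596 − 2·8 = 580 pt.
580 / 4 = 145 pt per column.

145 pt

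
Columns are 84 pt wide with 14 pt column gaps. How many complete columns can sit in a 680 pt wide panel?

7 columns

Each extra column adds 84 + 14 = 98 pt.
(680 + 14) / 98 = 7.08, so 7 columns fit.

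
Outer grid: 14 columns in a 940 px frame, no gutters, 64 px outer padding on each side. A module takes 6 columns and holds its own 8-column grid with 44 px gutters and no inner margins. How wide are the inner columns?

5 px

Subtract both margins: 940 − 2·64 = 812 px.
With no gutters, each column is 812/14 = 58 px.
With no gutters, 6 columns span 6·58 = 348 px.
Subtracting 7 gutters of 44 leaves 40 for 8 columns, so d = 5 px.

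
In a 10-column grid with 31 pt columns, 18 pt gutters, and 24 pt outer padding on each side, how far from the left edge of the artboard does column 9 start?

Each column+gutter stride is 49 pt; 8 of them past the 24 pt margin is 24 + 392 = 416 pt.

416 pt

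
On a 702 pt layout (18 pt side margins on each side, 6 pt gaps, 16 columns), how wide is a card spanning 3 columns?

Inside the margins: 702 − 36 = 666 pt.
16 columns + 15 gaps: 16c + 15·6 = 666.
16c = 666 − 90 = 576, so c = 36 pt.
3 columns plus 2 gaps: 108 + 12 = 120 pt.

120 pt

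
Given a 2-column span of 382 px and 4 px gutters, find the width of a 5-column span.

961 px

2 columns + 1 gutter: 2c + 1·4 = 382.
2c = 382 − 4 = 378, so c = 189 px.
5-column span = 5·189 + 4·4 = 961 px.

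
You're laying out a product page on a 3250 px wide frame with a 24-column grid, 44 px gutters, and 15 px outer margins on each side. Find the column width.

92 px

Take off 30 px of margins, leaving 3220 px.
24c + 23·44 = 3220 → 24c = 2208 → c = 92 px.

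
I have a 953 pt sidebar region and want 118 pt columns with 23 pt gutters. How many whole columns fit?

6 columns: 6·118 + 5·23 = 823 pt ≤ 953.
7 columns: 964 pt > 953. So 6.

6 columns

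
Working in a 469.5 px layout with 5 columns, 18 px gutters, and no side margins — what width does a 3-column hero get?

469.5 − 4·18 = 397.5; ÷5 gives c = 79.5 px.
3 columns plus 2 gutters: 238.5 + 36 = 274.5 px.

274.5 px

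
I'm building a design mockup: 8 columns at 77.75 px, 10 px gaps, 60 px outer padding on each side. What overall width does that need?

812 px

Adding margins, columns and gutters: 120 + 622 + 70 = 812 px.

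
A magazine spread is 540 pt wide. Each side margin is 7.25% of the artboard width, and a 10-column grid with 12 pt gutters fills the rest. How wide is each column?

35.37 pt

Each margin = 7.25% of 540 = 39.15 pt; content = 540 − 2·39.15 = 461.7 pt.
10 columns + 9 gutters: 10c + 9·12 = 461.7.
10c = 461.7 − 108 = 353.7, so c = 35.37 pt.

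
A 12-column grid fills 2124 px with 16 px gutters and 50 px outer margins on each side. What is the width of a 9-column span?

1514 px

Content width = 2124 − 2·50 = 2024 px.
12c + 11·16 = 2024 → 12c = 1848 → c = 154 px.
9-column span = 9·154 + 8·16 = 1514 px.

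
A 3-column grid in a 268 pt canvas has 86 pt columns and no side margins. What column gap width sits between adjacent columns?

3 columns take 3·86 = 258 pt; remaining 10 splits into 2 column gaps.
g = 10 / 2 = 5 pt.

5 pt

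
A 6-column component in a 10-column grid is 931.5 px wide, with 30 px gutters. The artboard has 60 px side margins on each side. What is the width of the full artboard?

1692.5 px

6 columns + 5 gutters: 6c + 5·30 = 931.5.
6c = 931.5 − 150 = 781.5, so c = 130.25 px.
Adding margins, columns and gutters: 120 + 1302.5 + 270 = 1692.5 px.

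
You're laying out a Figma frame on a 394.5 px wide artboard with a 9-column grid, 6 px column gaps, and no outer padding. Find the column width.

38.5 px

394.5 − 8·6 = 346.5; ÷9 gives c = 38.5 px.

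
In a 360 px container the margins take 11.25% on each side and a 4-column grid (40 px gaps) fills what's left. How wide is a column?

39.75 px

Each margin = 11.25% of 360 = 40.5 px; content = 360 − 2·40.5 = 279 px.
4c + 3·40 = 279 → 4c = 159 → c = 39.75 px.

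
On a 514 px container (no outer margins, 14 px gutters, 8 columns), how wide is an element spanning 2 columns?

118 px

Subtracting 7 gutters of 14 leaves 416 for 8 columns, so c = 52 px.
Span of 2: 2·52 + 1·14 = 104 + 14 = 118 px.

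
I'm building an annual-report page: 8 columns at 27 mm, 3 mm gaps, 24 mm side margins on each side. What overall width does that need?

285 mm

Container = 2·24 + 8·27 + 7·3 = 48 + 216 + 21 = 285 mm.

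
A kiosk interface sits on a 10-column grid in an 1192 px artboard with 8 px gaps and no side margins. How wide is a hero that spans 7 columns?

832 px

10c + 9·8 = 1192 → 10c = 1120 → c = 112 px.
7-column span = 7·112 + 6·8 = 832 px.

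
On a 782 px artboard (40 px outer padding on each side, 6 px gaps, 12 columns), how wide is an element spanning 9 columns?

525 px

Content width = 782 − 2·40 = 702 px.
702 − 11·6 = 636; ÷12 gives c = 53 px.
9-column span = 9·53 + 8·6 = 525 px.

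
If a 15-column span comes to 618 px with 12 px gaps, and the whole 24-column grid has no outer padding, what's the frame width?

996 px

Subtracting 14 gaps of 12 leaves 450 for 15 columns, so c = 30 px.
Summing: 720 + 276 = 996 px.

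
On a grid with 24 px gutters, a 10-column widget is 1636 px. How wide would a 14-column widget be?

10 columns + 9 gutters: 10c + 9·24 = 1636.
10c = 1636 − 216 = 1420, so c = 142 px.
Span of 14: 14·142 + 13·24 = 1988 + 312 = 2300 px.

2300 px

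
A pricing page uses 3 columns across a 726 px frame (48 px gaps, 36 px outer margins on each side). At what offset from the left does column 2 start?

270 px

Take off 72 px of margins, leaving 654 px.
Subtracting 2 gaps of 48 leaves 558 for 3 columns, so c = 186 px.
Before column 2: the margin + 1 column + 1 gap.
Offset = 36 + 1·(186 + 48) = 36 + 234 = 270 px.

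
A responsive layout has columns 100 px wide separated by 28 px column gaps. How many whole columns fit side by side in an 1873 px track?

Each extra column adds 100 + 28 = 128 px.
(1873 + 28) / 128 = 14.85, so 14 columns fit.

14 columns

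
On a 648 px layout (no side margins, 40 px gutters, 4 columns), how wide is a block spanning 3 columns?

476 px

Subtracting 3 gutters of 40 leaves 528 for 4 columns, so c = 132 px.
3-column span = 3·132 + 2·40 = 476 px.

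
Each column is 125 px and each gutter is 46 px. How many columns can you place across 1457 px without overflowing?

8 columns

k columns need k·125 + (k−1)·46 = k·171 − 46.
k·171 − 46 ≤ 1457 → k ≤ 1503 / 171 ≈ 8.79, so k = 8.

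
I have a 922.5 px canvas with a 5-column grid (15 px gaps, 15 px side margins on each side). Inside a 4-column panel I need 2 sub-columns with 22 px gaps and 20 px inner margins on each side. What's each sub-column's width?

324.5 px

Take off 30 px of margins, leaving 892.5 px.
892.5 − 4·15 = 832.5; ÷5 gives c = 166.5 px.
4-column span = 4·166.5 + 3·15 = 711 px.
Inner content = 711 − 2·20 = 671 px.
671 − 1·22 = 649; ÷2 gives d = 324.5 px.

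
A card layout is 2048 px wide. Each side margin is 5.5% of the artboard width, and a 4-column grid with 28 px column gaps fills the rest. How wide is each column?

Each margin = 5.5% of 2048 = 112.64 px; content = 2048 − 2·112.64 = 1822.72 px.
1822.72 − 3·28 = 1738.72; ÷4 gives c = 434.68 px.

434.68 px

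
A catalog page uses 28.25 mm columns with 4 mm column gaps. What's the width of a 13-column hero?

13-column span = 13·28.25 + 12·4 = 415.25 mm.

415.25 mm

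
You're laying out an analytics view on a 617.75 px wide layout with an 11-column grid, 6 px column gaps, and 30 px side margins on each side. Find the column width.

45.25 px

Take off 60 px of margins, leaving 557.75 px.
557.75 − 10·6 = 497.75; ÷11 gives c = 45.25 px.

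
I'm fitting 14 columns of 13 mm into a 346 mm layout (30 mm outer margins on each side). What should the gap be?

8 mm

Take off 60 mm of margins, leaving 286 mm.
14·13 + 13g = 286 → 13g = 104 → g = 8 mm.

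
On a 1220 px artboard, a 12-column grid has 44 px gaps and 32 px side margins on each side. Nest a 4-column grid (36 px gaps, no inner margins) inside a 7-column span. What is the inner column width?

137 px

Subtract both margins: 1220 − 2·32 = 1156 px.
1156 − 11·44 = 672; ÷12 gives c = 56 px.
7 columns plus 6 gaps: 392 + 264 = 656 px.
656 − 3·36 = 548; ÷4 gives d = 137 px.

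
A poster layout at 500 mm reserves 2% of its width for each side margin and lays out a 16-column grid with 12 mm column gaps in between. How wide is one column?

18.75 mm

Margins: 2% × 500 = 10 mm each, so content = 500 − 20 = 480 mm.
Subtracting 15 column gaps of 12 leaves 300 for 16 columns, so c = 18.75 mm.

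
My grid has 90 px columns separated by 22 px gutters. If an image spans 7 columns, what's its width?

762 px

Span of 7: 7·90 + 6·22 = 630 + 132 = 762 px.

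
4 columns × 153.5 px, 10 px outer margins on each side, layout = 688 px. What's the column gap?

18 px

Content width = 688 − 2·10 = 668 px.
Columns use 614 px, leaving 54 px across 3 column gaps = 18 px each.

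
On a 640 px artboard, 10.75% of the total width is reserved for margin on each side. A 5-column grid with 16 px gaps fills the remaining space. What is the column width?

87.68 px

Each margin = 10.75% of 640 = 68.8 px; content = 640 − 2·68.8 = 502.4 px.
502.4 − 4·16 = 438.4; ÷5 gives c = 87.68 px.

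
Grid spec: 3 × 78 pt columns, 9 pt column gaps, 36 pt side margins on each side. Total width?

Adding margins, columns and gutters: 72 + 234 + 18 = 324 pt.

324 pt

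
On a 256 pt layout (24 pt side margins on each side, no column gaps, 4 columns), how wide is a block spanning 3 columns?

Subtract both margins: 256 − 2·24 = 208 pt.
4c = 208 → c = 52 pt.
With no column gaps, 3 columns span 3·52 = 156 pt.

156 pt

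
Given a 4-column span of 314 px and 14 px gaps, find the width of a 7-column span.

560 px

314 − 3·14 = 272; ÷4 gives c = 68 px.
7-column span = 7·68 + 6·14 = 560 px.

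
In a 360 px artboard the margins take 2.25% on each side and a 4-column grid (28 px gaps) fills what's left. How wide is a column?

64.95 px

Margins: 2.25% × 360 = 8.1 px each, so content = 360 − 16.2 = 343.8 px.
343.8 − 3·28 = 259.8; ÷4 gives c = 64.95 px.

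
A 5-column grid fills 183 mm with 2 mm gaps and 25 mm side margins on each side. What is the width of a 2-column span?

Inside the margins: 183 − 50 = 133 mm.
5 columns + 4 gaps: 5c + 4·2 = 133.
5c = 133 − 8 = 125, so c = 25 mm.
Span of 2: 2·25 + 1·2 = 50 + 2 = 52 mm.

52 mm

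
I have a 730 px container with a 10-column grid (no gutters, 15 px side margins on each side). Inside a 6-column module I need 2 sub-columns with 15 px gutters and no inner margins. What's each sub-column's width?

202.5 px

Take off 30 px of margins, leaving 700 px.
With no gutters, each column is 700/10 = 70 px.
With no gutters, 6 columns span 6·70 = 420 px.
420 − 1·15 = 405; ÷2 gives d = 202.5 px.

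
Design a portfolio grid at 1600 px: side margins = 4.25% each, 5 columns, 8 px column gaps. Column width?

286.4 px

1600 × (1 − 2·4.25%) = 1600 × 91.5% = 1464 px for the columns.
5c + 4·8 = 1464 → 5c = 1432 → c = 286.4 px.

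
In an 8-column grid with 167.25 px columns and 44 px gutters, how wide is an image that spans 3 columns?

589.75 px

Span of 3: 3·167.25 + 2·44 = 501.75 + 88 = 589.75 px.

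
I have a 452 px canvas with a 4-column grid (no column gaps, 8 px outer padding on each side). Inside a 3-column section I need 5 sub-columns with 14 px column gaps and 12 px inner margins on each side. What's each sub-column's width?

49.4 px

Outer content = 452 − 2·8 = 436 px.
4c = 436 → c = 109 px.
With no column gaps, 3 columns span 3·109 = 327 px.
Inner content = 327 − 2·12 = 303 px.
303 − 4·14 = 247; ÷5 gives d = 49.4 px.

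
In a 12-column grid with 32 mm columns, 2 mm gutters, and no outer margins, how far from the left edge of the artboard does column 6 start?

170 mm

No margin, so column 6 starts at 5·(column + gutter) = 5·34 = 170 mm.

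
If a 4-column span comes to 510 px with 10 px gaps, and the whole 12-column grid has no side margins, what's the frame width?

4 columns + 3 gaps: 4c + 3·10 = 510.
4c = 510 − 30 = 480, so c = 120 px.
Frame = 12·120 + 11·10 = 1440 + 110 = 1550 px.

1550 px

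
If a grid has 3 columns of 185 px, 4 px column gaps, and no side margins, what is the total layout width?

Total width: 3·185 + 2·4 = 563 px.

563 px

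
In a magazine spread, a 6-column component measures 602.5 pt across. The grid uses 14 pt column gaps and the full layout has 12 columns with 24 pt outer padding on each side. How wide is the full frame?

1267 pt

6 columns + 5 column gaps: 6c + 5·14 = 602.5.
6c = 602.5 − 70 = 532.5, so c = 88.75 pt.
Frame = 2·24 + 12·88.75 + 11·14 = 48 + 1065 + 154 = 1267 pt.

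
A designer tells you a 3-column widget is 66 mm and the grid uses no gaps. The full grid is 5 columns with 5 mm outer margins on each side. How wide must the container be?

66 / 3 = 22 mm per column.
Total width: 2·5 + 5·22 = 120 mm.

120 mm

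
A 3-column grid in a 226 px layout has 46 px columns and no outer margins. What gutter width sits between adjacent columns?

44 px

3·46 + 2g = 226 → 2g = 88 → g = 44 px.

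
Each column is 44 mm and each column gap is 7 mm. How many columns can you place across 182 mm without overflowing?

3 columns: 3·44 + 2·7 = 146 mm ≤ 182.
4 columns: 197 mm > 182. So 3.

3 columns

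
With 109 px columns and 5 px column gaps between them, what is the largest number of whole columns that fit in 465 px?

k columns need k·109 + (k−1)·5 = k·114 − 5.
k·114 − 5 ≤ 465 → k ≤ 470 / 114 ≈ 4.12, so k = 4.

4 columns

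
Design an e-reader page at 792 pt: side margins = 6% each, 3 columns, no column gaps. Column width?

Margins: 6% × 792 = 47.52 pt each, so content = 792 − 95.04 = 696.96 pt.
696.96 / 3 = 232.32 pt per column.

232.32 pt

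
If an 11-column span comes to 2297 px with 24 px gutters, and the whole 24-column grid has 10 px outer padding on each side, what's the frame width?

11 columns + 10 gutters: 11c + 10·24 = 2297.
11c = 2297 − 240 = 2057, so c = 187 px.
Frame = 2·10 + 24·187 + 23·24 = 20 + 4488 + 552 = 5060 px.

5060 px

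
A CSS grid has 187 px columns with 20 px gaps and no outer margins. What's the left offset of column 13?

Before column 13: 12 columns + 12 gaps.
Offset = 12·(187 + 20) = 12·207 = 2484 px.

2484 px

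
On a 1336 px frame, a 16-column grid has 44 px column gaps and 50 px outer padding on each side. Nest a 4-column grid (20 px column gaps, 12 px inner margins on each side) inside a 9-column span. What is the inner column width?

Take off 100 px of margins, leaving 1236 px.
16 columns + 15 column gaps: 16c + 15·44 = 1236.
16c = 1236 − 660 = 576, so c = 36 px.
9-column span = 9·36 + 8·44 = 676 px.
Inner content = 676 − 2·12 = 652 px.
652 − 3·20 = 592; ÷4 gives d = 148 px.

148 px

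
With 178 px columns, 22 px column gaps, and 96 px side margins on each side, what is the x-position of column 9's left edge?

Each column+gutter stride is 200 px; 8 of them past the 96 px margin is 96 + 1600 = 1696 px.

1696 px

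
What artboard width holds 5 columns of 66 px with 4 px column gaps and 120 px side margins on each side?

Adding margins, columns and gutters: 240 + 330 + 16 = 586 px.

586 px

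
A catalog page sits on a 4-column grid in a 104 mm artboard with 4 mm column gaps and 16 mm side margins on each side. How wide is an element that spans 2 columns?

34 mm

Subtract both margins: 104 − 2·16 = 72 mm.
72 − 3·4 = 60; ÷4 gives c = 15 mm.
Span of 2: 2·15 + 1·4 = 30 + 4 = 34 mm.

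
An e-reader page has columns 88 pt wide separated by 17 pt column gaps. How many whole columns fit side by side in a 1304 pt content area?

12 columns

12 columns: 12·88 + 11·17 = 1243 pt ≤ 1304.
13 columns: 1348 pt > 1304. So 12.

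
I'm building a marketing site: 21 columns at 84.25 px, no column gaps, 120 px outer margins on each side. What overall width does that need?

Container = 2·120 + 21·84.25 = 240 + 1769.25 = 2009.25 px.

2009.25 px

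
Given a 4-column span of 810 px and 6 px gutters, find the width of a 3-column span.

606 px

4 columns + 3 gutters: 4c + 3·6 = 810.
4c = 810 − 18 = 792, so c = 198 px.
3 columns plus 2 gutters: 594 + 12 = 606 px.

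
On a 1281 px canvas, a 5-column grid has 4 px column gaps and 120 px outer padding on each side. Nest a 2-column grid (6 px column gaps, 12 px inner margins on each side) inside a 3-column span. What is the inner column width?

296.5 px

Inside the margins: 1281 − 240 = 1041 px.
5 columns + 4 column gaps: 5c + 4·4 = 1041.
5c = 1041 − 16 = 1025, so c = 205 px.
3 columns plus 2 column gaps: 615 + 8 = 623 px.
Inner content = 623 − 2·12 = 599 px.
2 columns + 1 column gap: 2d + 1·6 = 599.
2d = 599 − 6 = 593, so d = 296.5 px.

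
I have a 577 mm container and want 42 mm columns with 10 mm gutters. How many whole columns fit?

11 columns: 11·42 + 10·10 = 562 mm ≤ 577.
12 columns: 614 mm > 577. So 11.

11 columns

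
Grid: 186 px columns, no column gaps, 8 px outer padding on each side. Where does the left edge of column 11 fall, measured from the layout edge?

Each column+gutter stride is 186 px; 10 of them past the 8 px margin is 8 + 1860 = 1868 px.

1868 px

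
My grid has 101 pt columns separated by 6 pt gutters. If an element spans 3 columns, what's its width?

3-column span = 3·101 + 2·6 = 315 pt.

315 pt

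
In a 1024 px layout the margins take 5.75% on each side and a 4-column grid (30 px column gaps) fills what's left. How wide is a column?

Margins: 5.75% × 1024 = 58.88 px each, so content = 1024 − 117.76 = 906.24 px.
906.24 − 3·30 = 816.24; ÷4 gives c = 204.06 px.

204.06 px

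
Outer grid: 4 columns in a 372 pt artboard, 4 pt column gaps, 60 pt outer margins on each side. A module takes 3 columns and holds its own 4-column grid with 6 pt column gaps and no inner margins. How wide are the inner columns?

42.5 pt

Take off 120 pt of margins, leaving 252 pt.
252 − 3·4 = 240; ÷4 gives c = 60 pt.
3-column span = 3·60 + 2·4 = 188 pt.
188 − 3·6 = 170; ÷4 gives d = 42.5 pt.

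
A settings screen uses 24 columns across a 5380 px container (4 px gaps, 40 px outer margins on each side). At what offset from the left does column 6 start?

1145 px

Inside the margins: 5380 − 80 = 5300 px.
Subtracting 23 gaps of 4 leaves 5208 for 24 columns, so c = 217 px.
Each column+gutter stride is 221 px; 5 of them past the 40 px margin is 40 + 1105 = 1145 px.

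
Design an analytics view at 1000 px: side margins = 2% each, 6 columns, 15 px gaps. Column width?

147.5 px

Margins: 2% × 1000 = 20 px each, so content = 1000 − 40 = 960 px.
Subtracting 5 gaps of 15 leaves 885 for 6 columns, so c = 147.5 px.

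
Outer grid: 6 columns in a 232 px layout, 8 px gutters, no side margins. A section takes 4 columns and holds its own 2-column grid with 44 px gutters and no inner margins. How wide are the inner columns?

Subtracting 5 gutters of 8 leaves 192 for 6 columns, so c = 32 px.
4-column span = 4·32 + 3·8 = 152 px.
2d + 1·44 = 152 → 2d = 108 → d = 54 px.

54 px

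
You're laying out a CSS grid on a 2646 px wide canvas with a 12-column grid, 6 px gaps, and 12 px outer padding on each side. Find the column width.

213 px

Take off 24 px of margins, leaving 2622 px.
2622 − 11·6 = 2556; ÷12 gives c = 213 px.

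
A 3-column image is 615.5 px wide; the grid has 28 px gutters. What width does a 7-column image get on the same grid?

Subtracting 2 gutters of 28 leaves 559.5 for 3 columns, so c = 186.5 px.
7 columns plus 6 gutters: 1305.5 + 168 = 1473.5 px.

1473.5 px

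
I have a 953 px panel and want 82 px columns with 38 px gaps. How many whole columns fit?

8 columns

k columns need k·82 + (k−1)·38 = k·120 − 38.
k·120 − 38 ≤ 953 → k ≤ 991 / 120 ≈ 8.26, so k = 8.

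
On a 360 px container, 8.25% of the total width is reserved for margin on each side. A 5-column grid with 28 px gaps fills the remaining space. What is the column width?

Margins: 8.25% × 360 = 29.7 px each, so content = 360 − 59.4 = 300.6 px.
Subtracting 4 gaps of 28 leaves 188.6 for 5 columns, so c = 37.72 px.

37.72 px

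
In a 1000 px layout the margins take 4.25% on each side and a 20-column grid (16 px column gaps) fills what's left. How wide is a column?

Each margin = 4.25% of 1000 = 42.5 px; content = 1000 − 2·42.5 = 915 px.
20 columns + 19 column gaps: 20c + 19·16 = 915.
20c = 915 − 304 = 611, so c = 30.55 px.

30.55 px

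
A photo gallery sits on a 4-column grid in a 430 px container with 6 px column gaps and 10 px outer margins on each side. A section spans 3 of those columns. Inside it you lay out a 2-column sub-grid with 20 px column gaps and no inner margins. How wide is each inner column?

Take off 20 px of margins, leaving 410 px.
4 columns + 3 column gaps: 4c + 3·6 = 410.
4c = 410 − 18 = 392, so c = 98 px.
Span of 3: 3·98 + 2·6 = 294 + 12 = 306 px.
2d + 1·20 = 306 → 2d = 286 → d = 143 px.

143 px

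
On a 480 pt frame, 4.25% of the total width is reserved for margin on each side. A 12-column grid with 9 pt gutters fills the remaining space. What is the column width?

28.35 pt

Each margin = 4.25% of 480 = 20.4 pt; content = 480 − 2·20.4 = 439.2 pt.
Subtracting 11 gutters of 9 leaves 340.2 for 12 columns, so c = 28.35 pt.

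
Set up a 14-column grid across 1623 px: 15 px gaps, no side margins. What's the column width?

1623 − 13·15 = 1428; ÷14 gives c = 102 px.

102 px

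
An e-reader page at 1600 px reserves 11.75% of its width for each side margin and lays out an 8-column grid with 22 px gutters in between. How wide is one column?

1600 × (1 − 2·11.75%) = 1600 × 76.5% = 1224 px for the columns.
Subtracting 7 gutters of 22 leaves 1070 for 8 columns, so c = 133.75 px.

133.75 px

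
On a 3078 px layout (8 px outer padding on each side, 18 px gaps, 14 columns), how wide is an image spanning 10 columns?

2182 px

Content width = 3078 − 2·8 = 3062 px.
14c + 13·18 = 3062 → 14c = 2828 → c = 202 px.
Span of 10: 10·202 + 9·18 = 2020 + 162 = 2182 px.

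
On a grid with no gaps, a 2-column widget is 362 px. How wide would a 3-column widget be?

543 px

With no gaps, each column is 362/2 = 181 px.
With no gaps, 3 columns span 3·181 = 543 px.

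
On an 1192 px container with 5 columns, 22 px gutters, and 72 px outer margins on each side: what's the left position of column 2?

286 px

Inside the margins: 1192 − 144 = 1048 px.
5 columns + 4 gutters: 5c + 4·22 = 1048.
5c = 1048 − 88 = 960, so c = 192 px.
Column 2 starts at margin + 1·(column + gutter) = 72 + 1·214 = 286 px.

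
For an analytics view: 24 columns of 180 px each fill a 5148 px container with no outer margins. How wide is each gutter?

24 columns take 24·180 = 4320 px; remaining 828 splits into 23 gutters.
g = 828 / 23 = 36 px.

36 px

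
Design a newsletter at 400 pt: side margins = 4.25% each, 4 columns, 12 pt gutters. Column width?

82.5 pt

400 × (1 − 2·4.25%) = 400 × 91.5% = 366 pt for the columns.
4c + 3·12 = 366 → 4c = 330 → c = 82.5 pt.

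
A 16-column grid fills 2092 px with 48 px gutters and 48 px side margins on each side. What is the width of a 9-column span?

Inside the margins: 2092 − 96 = 1996 px.
16c + 15·48 = 1996 → 16c = 1276 → c = 79.75 px.
Span of 9: 9·79.75 + 8·48 = 717.75 + 384 = 1101.75 px.

1101.75 px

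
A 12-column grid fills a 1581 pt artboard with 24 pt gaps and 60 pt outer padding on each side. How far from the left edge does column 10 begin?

Take off 120 pt of margins, leaving 1461 pt.
12 columns + 11 gaps: 12c + 11·24 = 1461.
12c = 1461 − 264 = 1197, so c = 99.75 pt.
Each column+gutter stride is 123.75 pt; 9 of them past the 60 pt margin is 60 + 1113.75 = 1173.75 pt.

1173.75 pt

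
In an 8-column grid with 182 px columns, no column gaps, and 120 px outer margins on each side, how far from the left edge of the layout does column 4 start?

Before column 4: the margin + 3 columns + 3 column gaps.
Offset = 120 + 3·(182 + 0) = 120 + 546 = 666 px.

666 px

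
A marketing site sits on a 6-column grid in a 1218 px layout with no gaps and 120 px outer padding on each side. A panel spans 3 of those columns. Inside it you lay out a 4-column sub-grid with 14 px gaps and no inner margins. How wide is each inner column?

Outer content = 1218 − 2·120 = 978 px.
978 / 6 = 163 px per column.
3-column span = 3·163 = 489 px.
Subtracting 3 gaps of 14 leaves 447 for 4 columns, so d = 111.75 px.

111.75 px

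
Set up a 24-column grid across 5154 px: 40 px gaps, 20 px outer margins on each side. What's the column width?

174.75 px

Take off 40 px of margins, leaving 5114 px.
5114 − 23·40 = 4194; ÷24 gives c = 174.75 px.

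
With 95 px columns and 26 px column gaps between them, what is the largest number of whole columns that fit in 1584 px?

13 columns: 13·95 + 12·26 = 1547 px ≤ 1584.
14 columns: 1668 px > 1584. So 13.

13 columns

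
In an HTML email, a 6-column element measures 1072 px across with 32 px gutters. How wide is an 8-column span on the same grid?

6 columns + 5 gutters: 6c + 5·32 = 1072.
6c = 1072 − 160 = 912, so c = 152 px.
8 columns plus 7 gutters: 1216 + 224 = 1440 px.

1440 px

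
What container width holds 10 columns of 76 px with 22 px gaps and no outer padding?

958 px

Summing: 760 + 198 = 958 px.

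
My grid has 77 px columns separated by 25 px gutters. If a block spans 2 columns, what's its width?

2 columns plus 1 gutter: 154 + 25 = 179 px.

179 px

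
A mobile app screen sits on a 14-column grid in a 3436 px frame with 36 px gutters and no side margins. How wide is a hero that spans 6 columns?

14 columns + 13 gutters: 14c + 13·36 = 3436.
14c = 3436 − 468 = 2968, so c = 212 px.
Span of 6: 6·212 + 5·36 = 1272 + 180 = 1452 px.

1452 px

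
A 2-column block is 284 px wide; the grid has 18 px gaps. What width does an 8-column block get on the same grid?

1190 px

2 columns + 1 gap: 2c + 1·18 = 284.
2c = 284 − 18 = 266, so c = 133 px.
8 columns plus 7 gaps: 1064 + 126 = 1190 px.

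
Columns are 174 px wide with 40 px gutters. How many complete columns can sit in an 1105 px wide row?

5 columns

k columns need k·174 + (k−1)·40 = k·214 − 40.
k·214 − 40 ≤ 1105 → k ≤ 1145 / 214 ≈ 5.35, so k = 5.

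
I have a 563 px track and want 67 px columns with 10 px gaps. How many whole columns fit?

7 columns

k columns need k·67 + (k−1)·10 = k·77 − 10.
k·77 − 10 ≤ 563 → k ≤ 573 / 77 ≈ 7.44, so k = 7.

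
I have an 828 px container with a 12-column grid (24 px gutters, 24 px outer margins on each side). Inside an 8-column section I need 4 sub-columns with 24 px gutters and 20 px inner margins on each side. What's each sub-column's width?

100 px

Take off 48 px of margins, leaving 780 px.
12 columns + 11 gutters: 12c + 11·24 = 780.
12c = 780 − 264 = 516, so c = 43 px.
8-column span = 8·43 + 7·24 = 512 px.
Inner content = 512 − 2·20 = 472 px.
472 − 3·24 = 400; ÷4 gives d = 100 px.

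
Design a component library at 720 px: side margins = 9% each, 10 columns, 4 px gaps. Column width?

720 × (1 − 2·9%) = 720 × 82% = 590.4 px for the columns.
10c + 9·4 = 590.4 → 10c = 554.4 → c = 55.44 px.

55.44 px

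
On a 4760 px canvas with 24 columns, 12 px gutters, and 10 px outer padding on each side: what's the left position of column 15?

Take off 20 px of margins, leaving 4740 px.
24c + 23·12 = 4740 → 24c = 4464 → c = 186 px.
Before column 15: the margin + 14 columns + 14 gutters.
Offset = 10 + 14·(186 + 12) = 10 + 2772 = 2782 px.

2782 px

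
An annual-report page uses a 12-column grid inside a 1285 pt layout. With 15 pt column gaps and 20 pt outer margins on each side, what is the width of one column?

90 pt

Subtract both margins: 1285 − 2·20 = 1245 pt.
1245 − 11·15 = 1080; ÷12 gives c = 90 pt.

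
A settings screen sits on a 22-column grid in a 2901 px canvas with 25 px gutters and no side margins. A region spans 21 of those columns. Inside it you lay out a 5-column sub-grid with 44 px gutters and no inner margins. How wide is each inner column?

22 columns + 21 gutters: 22c + 21·25 = 2901.
22c = 2901 − 525 = 2376, so c = 108 px.
Span of 21: 21·108 + 20·25 = 2268 + 500 = 2768 px.
Subtracting 4 gutters of 44 leaves 2592 for 5 columns, so d = 518.4 px.

518.4 px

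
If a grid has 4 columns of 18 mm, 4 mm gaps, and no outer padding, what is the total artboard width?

84 mm

Artboard = 4·18 + 3·4 = 72 + 12 = 84 mm.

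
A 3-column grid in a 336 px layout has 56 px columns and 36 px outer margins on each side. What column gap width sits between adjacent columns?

Inside the margins: 336 − 72 = 264 px.
3 columns take 3·56 = 168 px; remaining 96 splits into 2 column gaps.
g = 96 / 2 = 48 px.

48 px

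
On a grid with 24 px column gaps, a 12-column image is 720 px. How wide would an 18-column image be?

1092 px

Subtracting 11 column gaps of 24 leaves 456 for 12 columns, so c = 38 px.
18 columns plus 17 column gaps: 684 + 408 = 1092 px.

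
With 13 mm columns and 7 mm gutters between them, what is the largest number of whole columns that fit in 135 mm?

k columns need k·13 + (k−1)·7 = k·20 − 7.
k·20 − 7 ≤ 135 → k ≤ 142 / 20 ≈ 7.10, so k = 7.

7 columns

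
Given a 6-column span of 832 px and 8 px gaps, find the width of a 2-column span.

272 px

6 columns + 5 gaps: 6c + 5·8 = 832.
6c = 832 − 40 = 792, so c = 132 px.
2-column span = 2·132 + 1·8 = 272 px.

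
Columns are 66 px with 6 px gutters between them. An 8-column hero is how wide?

570 px

Span of 8: 8·66 + 7·6 = 528 + 42 = 570 px.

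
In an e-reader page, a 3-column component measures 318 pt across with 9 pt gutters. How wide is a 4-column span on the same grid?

427 pt

3c + 2·9 = 318 → 3c = 300 → c = 100 pt.
Span of 4: 4·100 + 3·9 = 400 + 27 = 427 pt.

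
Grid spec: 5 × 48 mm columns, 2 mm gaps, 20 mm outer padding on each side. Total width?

Total width: 2·20 + 5·48 + 4·2 = 288 mm.

288 mm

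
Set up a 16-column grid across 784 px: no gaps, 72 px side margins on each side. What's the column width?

40 px

Content width = 784 − 2·72 = 640 px.
640 / 16 = 40 px per column.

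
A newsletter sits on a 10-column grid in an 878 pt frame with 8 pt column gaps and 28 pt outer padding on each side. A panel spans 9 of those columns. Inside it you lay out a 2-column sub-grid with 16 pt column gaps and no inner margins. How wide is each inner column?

361.5 pt

Take off 56 pt of margins, leaving 822 pt.
10 columns + 9 column gaps: 10c + 9·8 = 822.
10c = 822 − 72 = 750, so c = 75 pt.
9-column span = 9·75 + 8·8 = 739 pt.
2 columns + 1 column gap: 2d + 1·16 = 739.
2d = 739 − 16 = 723, so d = 361.5 pt.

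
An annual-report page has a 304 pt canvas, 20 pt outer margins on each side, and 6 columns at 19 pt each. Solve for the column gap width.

30 pt

Take off 40 pt of margins, leaving 264 pt.
6 columns take 6·19 = 114 pt; remaining 150 splits into 5 column gaps.
g = 150 / 5 = 30 pt.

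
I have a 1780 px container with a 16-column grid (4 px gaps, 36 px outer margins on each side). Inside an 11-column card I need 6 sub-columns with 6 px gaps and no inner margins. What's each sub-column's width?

190.5 px

Inside the margins: 1780 − 72 = 1708 px.
Subtracting 15 gaps of 4 leaves 1648 for 16 columns, so c = 103 px.
Span of 11: 11·103 + 10·4 = 1133 + 40 = 1173 px.
6 columns + 5 gaps: 6d + 5·6 = 1173.
6d = 1173 − 30 = 1143, so d = 190.5 px.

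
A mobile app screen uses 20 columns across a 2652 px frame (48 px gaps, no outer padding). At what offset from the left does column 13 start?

20 columns + 19 gaps: 20c + 19·48 = 2652.
20c = 2652 − 912 = 1740, so c = 87 px.
No margin, so column 13 starts at 12·(column + gutter) = 12·135 = 1620 px.

1620 px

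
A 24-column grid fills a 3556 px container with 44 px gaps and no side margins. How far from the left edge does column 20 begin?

24c + 23·44 = 3556 → 24c = 2544 → c = 106 px.
Before column 20: 19 columns + 19 gaps.
Offset = 19·(106 + 44) = 19·150 = 2850 px.

2850 px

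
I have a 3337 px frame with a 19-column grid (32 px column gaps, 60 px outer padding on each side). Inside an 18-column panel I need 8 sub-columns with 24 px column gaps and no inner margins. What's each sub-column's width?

Subtract both margins: 3337 − 2·60 = 3217 px.
Subtracting 18 column gaps of 32 leaves 2641 for 19 columns, so c = 139 px.
18-column span = 18·139 + 17·32 = 3046 px.
8 columns + 7 column gaps: 8d + 7·24 = 3046.
8d = 3046 − 168 = 2878, so d = 359.75 px.

359.75 px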